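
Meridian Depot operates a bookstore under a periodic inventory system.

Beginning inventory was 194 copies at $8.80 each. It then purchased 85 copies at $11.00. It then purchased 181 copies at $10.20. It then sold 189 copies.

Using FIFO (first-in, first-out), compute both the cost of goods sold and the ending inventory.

COGS = $1,663.20; ending inventory = $2,825.20

Sale 1 (189) [FIFO — oldest first]: 189 @ $8.80 = $1,663.20
Ending inventory: 5 @ $8.80 + 85 @ $11.00 + 181 @ $10.20 = $2,825.20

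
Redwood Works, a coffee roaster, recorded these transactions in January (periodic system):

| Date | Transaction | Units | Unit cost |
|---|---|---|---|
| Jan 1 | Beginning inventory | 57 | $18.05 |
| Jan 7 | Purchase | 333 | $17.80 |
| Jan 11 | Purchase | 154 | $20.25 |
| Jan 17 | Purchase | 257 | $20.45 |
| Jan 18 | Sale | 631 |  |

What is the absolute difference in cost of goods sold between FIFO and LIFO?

$436.25

FIFO COGS: 57 @ $18.05 + 333 @ $17.80 + 154 @ $20.25 + 87 @ $20.45 = $11,853.90
LIFO COGS: 257 @ $20.45 + 154 @ $20.25 + 220 @ $17.80 = $12,290.15
Difference = |$11,853.90 − $12,290.15| = $436.25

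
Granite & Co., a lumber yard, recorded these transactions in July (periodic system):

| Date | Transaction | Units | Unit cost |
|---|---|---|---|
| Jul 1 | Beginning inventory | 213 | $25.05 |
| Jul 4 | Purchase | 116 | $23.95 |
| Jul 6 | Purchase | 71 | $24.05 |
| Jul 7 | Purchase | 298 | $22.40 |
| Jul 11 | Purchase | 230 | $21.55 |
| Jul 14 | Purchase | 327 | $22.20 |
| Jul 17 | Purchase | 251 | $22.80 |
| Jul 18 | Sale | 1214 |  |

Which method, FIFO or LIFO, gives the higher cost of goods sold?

FIFO COGS: 213 @ $25.05 + 116 @ $23.95 + 71 @ $24.05 + 298 @ $22.40 + 230 @ $21.55 + 286 @ $22.20 = $27,802.30
LIFO COGS: 251 @ $22.80 + 327 @ $22.20 + 230 @ $21.55 + 298 @ $22.40 + 71 @ $24.05 + 37 @ $23.95 = $27,207.60

FIFO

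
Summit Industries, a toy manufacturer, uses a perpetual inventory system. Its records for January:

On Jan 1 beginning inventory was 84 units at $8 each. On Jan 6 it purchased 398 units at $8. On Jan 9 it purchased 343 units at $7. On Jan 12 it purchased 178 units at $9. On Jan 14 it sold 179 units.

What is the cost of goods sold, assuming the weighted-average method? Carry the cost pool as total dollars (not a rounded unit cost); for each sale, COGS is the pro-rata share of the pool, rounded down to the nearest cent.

COGS = $1,402.55

After Jan 1: 84 on hand, pool $672.00 (≈ $8.0000 each)
After Jan 6: 482 on hand, pool $3,856.00 (≈ $8.0000 each)
After Jan 9: 825 on hand, pool $6,257.00 (≈ $7.5842 each)
After Jan 12: 1003 on hand, pool $7,859.00 (≈ $7.8355 each)
Jan 14, sell 179: 179/1003 × $7,859.00 → $1,402.55
Ending inventory (cost pool remaining) = $6,456.45
Check: goods available $7,859.00 = COGS $1,402.55 + ending $6,456.45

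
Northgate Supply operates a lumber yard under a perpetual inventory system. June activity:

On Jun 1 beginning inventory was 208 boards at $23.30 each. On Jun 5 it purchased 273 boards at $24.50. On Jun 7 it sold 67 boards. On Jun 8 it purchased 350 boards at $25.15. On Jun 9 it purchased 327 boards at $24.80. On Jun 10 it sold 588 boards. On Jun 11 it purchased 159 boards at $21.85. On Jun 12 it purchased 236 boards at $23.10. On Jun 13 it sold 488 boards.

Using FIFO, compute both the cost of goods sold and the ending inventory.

Jun 7, 67 sold [FIFO — oldest first]: 67 @ $23.30 = $1,561.10
Jun 10, 588 sold [FIFO — oldest first]: 141 @ $23.30 + 273 @ $24.50 + 174 @ $25.15 = $14,349.90
Jun 13, 488 sold [FIFO — oldest first]: 176 @ $25.15 + 312 @ $24.80 = $12,164.00
Total COGS = $1,561.10 + $14,349.90 + $12,164.00 = $28,075.00
Ending inventory: 15 @ $24.80 + 159 @ $21.85 + 236 @ $23.10 = $9,297.75

COGS = $28,075.00; ending inventory = $9,297.75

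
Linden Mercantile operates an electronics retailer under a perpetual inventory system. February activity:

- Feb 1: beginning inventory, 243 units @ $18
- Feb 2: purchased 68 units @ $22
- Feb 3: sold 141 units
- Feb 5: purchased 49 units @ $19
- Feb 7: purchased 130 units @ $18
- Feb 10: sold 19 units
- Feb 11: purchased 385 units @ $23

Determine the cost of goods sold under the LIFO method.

COGS = $3,152

Feb 3, 141 sold [LIFO — newest first]: 68 @ $22 + 73 @ $18 = $2,810
Feb 10, 19 sold [LIFO — newest first]: 19 @ $18 = $342
Total COGS = $2,810 + $342 = $3,152
Ending inventory: 170 @ $18 + 49 @ $19 + 111 @ $18 + 385 @ $23 = $14,844
Check: goods available $17,996 = COGS $3,152 + ending $14,844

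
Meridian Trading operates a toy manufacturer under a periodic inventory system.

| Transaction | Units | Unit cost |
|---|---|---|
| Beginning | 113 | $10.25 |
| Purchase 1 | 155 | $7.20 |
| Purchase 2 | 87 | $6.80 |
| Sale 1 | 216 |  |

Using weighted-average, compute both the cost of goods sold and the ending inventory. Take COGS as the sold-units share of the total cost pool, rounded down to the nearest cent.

Sale 1, sell 216: 216/355 × $2,865.85 → $1,743.72
Ending inventory (cost pool remaining) = $1,122.13
Check: goods available $2,865.85 = COGS $1,743.72 + ending $1,122.13

COGS = $1,743.72; ending inventory = $1,122.13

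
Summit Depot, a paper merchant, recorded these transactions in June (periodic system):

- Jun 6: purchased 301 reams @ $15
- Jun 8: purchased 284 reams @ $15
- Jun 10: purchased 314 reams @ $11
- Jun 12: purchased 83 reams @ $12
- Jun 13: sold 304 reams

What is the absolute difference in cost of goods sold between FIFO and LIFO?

FIFO COGS: 301 @ $15 + 3 @ $15 = $4,560
LIFO COGS: 83 @ $12 + 221 @ $11 = $3,427
Difference = |$4,560 − $3,427| = $1,133

$1,133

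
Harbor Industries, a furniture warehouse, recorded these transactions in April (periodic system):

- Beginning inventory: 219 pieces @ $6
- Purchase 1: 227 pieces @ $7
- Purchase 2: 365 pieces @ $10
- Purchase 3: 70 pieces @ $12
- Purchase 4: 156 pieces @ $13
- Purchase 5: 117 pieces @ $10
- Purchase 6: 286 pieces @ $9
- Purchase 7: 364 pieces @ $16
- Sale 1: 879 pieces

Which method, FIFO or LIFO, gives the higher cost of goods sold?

LIFO

FIFO COGS: 219 @ $6 + 227 @ $7 + 365 @ $10 + 68 @ $12 = $7,369
LIFO COGS: 364 @ $16 + 286 @ $9 + 117 @ $10 + 112 @ $13 = $11,024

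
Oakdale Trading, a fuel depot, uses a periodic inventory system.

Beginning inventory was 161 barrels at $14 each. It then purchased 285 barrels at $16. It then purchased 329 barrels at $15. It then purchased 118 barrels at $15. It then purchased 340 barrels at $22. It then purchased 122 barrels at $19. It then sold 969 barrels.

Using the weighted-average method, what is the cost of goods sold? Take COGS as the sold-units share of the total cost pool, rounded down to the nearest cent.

Sale 1, sell 969: 969/1355 × $23,317.00 → $16,674.66
Ending inventory (cost pool remaining) = $6,642.34

COGS = $16,674.66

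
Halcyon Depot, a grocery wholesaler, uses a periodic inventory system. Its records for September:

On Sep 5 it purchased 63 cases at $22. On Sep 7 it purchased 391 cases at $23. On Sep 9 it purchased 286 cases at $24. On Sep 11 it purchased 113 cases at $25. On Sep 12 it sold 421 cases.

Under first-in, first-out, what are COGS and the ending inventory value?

Sep 12, 421 sold [FIFO — oldest first]: 63 @ $22 + 358 @ $23 = $9,620
Ending inventory: 33 @ $23 + 286 @ $24 + 113 @ $25 = $10,448

COGS = $9,620; ending inventory = $10,448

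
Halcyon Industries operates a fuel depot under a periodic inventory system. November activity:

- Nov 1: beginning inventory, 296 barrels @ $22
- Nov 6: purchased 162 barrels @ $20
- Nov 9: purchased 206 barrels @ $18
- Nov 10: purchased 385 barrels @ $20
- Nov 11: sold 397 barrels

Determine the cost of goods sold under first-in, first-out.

COGS = $8,532

Nov 11, 397 sold [FIFO — oldest first]: 296 @ $22 + 101 @ $20 = $8,532
Ending inventory: 61 @ $20 + 206 @ $18 + 385 @ $20 = $12,628
Check: goods available $21,160 = COGS $8,532 + ending $12,628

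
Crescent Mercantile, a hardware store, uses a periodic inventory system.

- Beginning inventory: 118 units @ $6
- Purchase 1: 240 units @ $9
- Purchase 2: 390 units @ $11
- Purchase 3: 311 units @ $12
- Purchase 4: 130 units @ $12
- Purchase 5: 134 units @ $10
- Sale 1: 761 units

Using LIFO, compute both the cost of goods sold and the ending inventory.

COGS = $8,678; ending inventory = $5,112

Sale 1 (761) [LIFO — newest first]: 134 @ $10 + 130 @ $12 + 311 @ $12 + 186 @ $11 = $8,678
Ending inventory: 118 @ $6 + 240 @ $9 + 204 @ $11 = $5,112
Check: goods available $13,790 = COGS $8,678 + ending $5,112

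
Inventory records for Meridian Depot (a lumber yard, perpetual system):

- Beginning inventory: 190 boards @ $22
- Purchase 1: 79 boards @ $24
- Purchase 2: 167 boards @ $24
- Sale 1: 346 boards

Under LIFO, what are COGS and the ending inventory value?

COGS = $8,104; ending inventory = $1,980

Sale 1 (346) [LIFO — newest first]: 167 @ $24 + 79 @ $24 + 100 @ $22 = $8,104
Ending inventory: 90 @ $22 = $1,980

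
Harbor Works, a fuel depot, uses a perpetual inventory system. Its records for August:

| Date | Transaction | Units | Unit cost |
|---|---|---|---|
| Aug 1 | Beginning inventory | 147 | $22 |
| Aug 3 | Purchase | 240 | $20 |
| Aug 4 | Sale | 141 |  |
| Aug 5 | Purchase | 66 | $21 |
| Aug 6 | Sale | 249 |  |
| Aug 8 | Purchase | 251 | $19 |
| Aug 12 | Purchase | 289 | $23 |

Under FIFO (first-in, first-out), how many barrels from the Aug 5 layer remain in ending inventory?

Aug 4, 141 sold [FIFO — oldest first]: 141 @ $22 = $3,102
Aug 6, 249 sold [FIFO — oldest first]: 6 @ $22 + 240 @ $20 + 3 @ $21 = $4,995
Total COGS = $3,102 + $4,995 = $8,097
Ending inventory: 63 @ $21 + 251 @ $19 + 289 @ $23 = $12,739

63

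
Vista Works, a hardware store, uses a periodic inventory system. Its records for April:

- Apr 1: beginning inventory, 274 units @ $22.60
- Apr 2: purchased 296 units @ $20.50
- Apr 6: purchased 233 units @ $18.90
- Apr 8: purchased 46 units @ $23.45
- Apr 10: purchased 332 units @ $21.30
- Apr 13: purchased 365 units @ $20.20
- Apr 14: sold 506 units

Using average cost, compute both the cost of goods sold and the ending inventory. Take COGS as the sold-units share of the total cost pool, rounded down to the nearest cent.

COGS = $10,534.81; ending inventory = $21,652.59

Apr 14, sell 506: 506/1546 × $32,187.40 → $10,534.81
Ending inventory (cost pool remaining) = $21,652.59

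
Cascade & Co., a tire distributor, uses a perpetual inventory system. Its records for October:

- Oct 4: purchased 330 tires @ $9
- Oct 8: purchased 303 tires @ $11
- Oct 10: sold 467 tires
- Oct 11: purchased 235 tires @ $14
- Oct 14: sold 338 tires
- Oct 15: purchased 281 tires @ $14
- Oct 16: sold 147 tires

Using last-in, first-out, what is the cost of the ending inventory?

Oct 10, 467 sold [LIFO — newest first]: 303 @ $11 + 164 @ $9 = $4,809
Oct 14, 338 sold [LIFO — newest first]: 235 @ $14 + 103 @ $9 = $4,217
Oct 16, 147 sold [LIFO — newest first]: 147 @ $14 = $2,058
Total COGS = $4,809 + $4,217 + $2,058 = $11,084
Ending inventory: 63 @ $9 + 134 @ $14 = $2,443
Check: goods available $13,527 = COGS $11,084 + ending $2,443

Ending inventory = $2,443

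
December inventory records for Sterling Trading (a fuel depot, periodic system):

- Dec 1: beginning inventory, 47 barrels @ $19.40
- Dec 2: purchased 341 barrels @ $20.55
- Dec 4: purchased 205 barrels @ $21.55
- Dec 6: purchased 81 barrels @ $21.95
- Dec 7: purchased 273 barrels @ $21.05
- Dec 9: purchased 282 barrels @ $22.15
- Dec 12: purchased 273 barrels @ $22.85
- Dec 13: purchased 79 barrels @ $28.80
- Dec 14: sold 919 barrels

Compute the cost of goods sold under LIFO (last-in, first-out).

COGS = $20,769.60

Dec 14, 919 sold [LIFO — newest first]: 79 @ $28.80 + 273 @ $22.85 + 282 @ $22.15 + 273 @ $21.05 + 12 @ $21.95 = $20,769.60
Ending inventory: 47 @ $19.40 + 341 @ $20.55 + 205 @ $21.55 + 69 @ $21.95 = $13,851.65
Check: goods available $34,621.25 = COGS $20,769.60 + ending $13,851.65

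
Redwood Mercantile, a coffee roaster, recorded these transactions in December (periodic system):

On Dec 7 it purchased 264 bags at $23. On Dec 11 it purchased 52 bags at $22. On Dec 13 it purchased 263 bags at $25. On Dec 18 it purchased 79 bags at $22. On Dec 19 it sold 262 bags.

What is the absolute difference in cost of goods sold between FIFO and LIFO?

FIFO COGS: 262 @ $23 = $6,026
LIFO COGS: 79 @ $22 + 183 @ $25 = $6,313
Difference = |$6,026 − $6,313| = $287

$287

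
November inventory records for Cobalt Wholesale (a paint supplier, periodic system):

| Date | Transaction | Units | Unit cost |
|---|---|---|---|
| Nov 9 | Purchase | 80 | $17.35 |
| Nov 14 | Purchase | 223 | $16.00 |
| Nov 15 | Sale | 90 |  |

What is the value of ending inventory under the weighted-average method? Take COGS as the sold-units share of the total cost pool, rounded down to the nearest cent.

Ending inventory = $3,483.93

Nov 15, sell 90: 90/303 × $4,956.00 → $1,472.07
Ending inventory (cost pool remaining) = $3,483.93
Check: goods available $4,956.00 = COGS $1,472.07 + ending $3,483.93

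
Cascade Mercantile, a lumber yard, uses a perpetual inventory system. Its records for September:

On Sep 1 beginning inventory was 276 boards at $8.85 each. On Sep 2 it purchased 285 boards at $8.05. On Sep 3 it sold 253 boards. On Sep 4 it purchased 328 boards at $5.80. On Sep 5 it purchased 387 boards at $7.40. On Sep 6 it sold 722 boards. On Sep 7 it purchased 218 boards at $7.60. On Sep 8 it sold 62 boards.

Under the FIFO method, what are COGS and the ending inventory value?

COGS = $7,734.45; ending inventory = $3,425.40

Sep 3, 253 sold [FIFO — oldest first]: 253 @ $8.85 = $2,239.05
Sep 6, 722 sold [FIFO — oldest first]: 23 @ $8.85 + 285 @ $8.05 + 328 @ $5.80 + 86 @ $7.40 = $5,036.60
Sep 8, 62 sold [FIFO — oldest first]: 62 @ $7.40 = $458.80
Total COGS = $2,239.05 + $5,036.60 + $458.80 = $7,734.45
Ending inventory: 239 @ $7.40 + 218 @ $7.60 = $3,425.40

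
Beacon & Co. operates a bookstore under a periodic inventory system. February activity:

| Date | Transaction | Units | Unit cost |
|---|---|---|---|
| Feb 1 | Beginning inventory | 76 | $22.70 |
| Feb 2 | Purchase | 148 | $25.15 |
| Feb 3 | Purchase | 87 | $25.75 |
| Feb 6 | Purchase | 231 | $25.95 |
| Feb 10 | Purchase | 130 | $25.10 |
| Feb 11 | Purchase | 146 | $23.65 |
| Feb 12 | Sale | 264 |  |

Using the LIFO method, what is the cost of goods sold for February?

Feb 12, 264 sold [LIFO — newest first]: 146 @ $23.65 + 118 @ $25.10 = $6,414.70
Ending inventory: 76 @ $22.70 + 148 @ $25.15 + 87 @ $25.75 + 231 @ $25.95 + 12 @ $25.10 = $13,983.30

COGS = $6,414.70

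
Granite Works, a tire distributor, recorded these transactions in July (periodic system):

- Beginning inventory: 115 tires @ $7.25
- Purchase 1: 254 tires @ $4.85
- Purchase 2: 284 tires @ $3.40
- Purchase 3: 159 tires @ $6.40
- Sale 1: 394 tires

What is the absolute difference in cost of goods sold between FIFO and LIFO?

$334.05

FIFO COGS: 115 @ $7.25 + 254 @ $4.85 + 25 @ $3.40 = $2,150.65
LIFO COGS: 159 @ $6.40 + 235 @ $3.40 = $1,816.60
Difference = |$2,150.65 − $1,816.60| = $334.05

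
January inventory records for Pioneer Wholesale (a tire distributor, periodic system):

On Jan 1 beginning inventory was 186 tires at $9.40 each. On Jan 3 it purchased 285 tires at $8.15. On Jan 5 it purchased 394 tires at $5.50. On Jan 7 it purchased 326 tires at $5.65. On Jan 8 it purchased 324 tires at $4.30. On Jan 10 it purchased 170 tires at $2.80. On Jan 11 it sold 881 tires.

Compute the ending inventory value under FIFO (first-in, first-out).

Ending inventory = $3,620.70

Jan 11, 881 sold [FIFO — oldest first]: 186 @ $9.40 + 285 @ $8.15 + 394 @ $5.50 + 16 @ $5.65 = $6,328.55
Ending inventory: 310 @ $5.65 + 324 @ $4.30 + 170 @ $2.80 = $3,620.70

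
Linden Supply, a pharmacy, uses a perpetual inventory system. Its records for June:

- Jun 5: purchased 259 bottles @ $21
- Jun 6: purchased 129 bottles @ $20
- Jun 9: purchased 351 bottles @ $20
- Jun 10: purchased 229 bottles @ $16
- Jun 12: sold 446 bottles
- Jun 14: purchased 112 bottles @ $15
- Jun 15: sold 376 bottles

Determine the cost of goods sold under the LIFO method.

Jun 12, 446 sold [LIFO — newest first]: 229 @ $16 + 217 @ $20 = $8,004
Jun 15, 376 sold [LIFO — newest first]: 112 @ $15 + 134 @ $20 + 129 @ $20 + 1 @ $21 = $6,961
Total COGS = $8,004 + $6,961 = $14,965
Ending inventory: 258 @ $21 = $5,418

COGS = $14,965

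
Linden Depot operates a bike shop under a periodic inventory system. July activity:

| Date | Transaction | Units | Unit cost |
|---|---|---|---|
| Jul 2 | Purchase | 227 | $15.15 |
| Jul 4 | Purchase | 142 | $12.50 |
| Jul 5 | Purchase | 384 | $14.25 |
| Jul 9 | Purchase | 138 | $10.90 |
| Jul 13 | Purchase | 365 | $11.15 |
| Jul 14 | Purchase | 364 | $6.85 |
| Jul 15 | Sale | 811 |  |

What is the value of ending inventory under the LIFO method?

Jul 15, 811 sold [LIFO — newest first]: 364 @ $6.85 + 365 @ $11.15 + 82 @ $10.90 = $7,456.95
Ending inventory: 227 @ $15.15 + 142 @ $12.50 + 384 @ $14.25 + 56 @ $10.90 = $11,296.45
Check: goods available $18,753.40 = COGS $7,456.95 + ending $11,296.45

Ending inventory = $11,296.45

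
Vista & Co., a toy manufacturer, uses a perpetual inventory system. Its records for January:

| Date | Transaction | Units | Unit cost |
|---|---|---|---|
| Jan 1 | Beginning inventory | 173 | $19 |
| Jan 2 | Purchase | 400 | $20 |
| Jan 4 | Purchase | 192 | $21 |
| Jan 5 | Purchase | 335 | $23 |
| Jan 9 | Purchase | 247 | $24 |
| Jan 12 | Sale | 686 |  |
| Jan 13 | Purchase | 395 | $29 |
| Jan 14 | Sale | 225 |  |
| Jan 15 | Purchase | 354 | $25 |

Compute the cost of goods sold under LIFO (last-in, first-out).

COGS = $22,342

Jan 12, 686 sold [LIFO — newest first]: 247 @ $24 + 335 @ $23 + 104 @ $21 = $15,817
Jan 14, 225 sold [LIFO — newest first]: 225 @ $29 = $6,525
Total COGS = $15,817 + $6,525 = $22,342
Ending inventory: 173 @ $19 + 400 @ $20 + 88 @ $21 + 170 @ $29 + 354 @ $25 = $26,915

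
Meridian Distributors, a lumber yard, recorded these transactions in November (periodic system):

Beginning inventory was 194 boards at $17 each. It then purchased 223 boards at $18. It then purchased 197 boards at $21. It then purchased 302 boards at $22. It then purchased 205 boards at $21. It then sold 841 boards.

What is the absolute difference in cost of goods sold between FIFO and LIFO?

FIFO COGS: 194 @ $17 + 223 @ $18 + 197 @ $21 + 227 @ $22 = $16,443
LIFO COGS: 205 @ $21 + 302 @ $22 + 197 @ $21 + 137 @ $18 = $17,552
Difference = |$16,443 − $17,552| = $1,109

$1,109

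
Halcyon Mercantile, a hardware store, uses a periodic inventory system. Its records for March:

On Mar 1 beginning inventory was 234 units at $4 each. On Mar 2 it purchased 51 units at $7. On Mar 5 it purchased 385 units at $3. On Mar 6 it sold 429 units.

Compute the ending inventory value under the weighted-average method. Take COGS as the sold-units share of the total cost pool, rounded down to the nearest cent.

Ending inventory = $880.55

Mar 6, sell 429: 429/670 × $2,448.00 → $1,567.45
Ending inventory (cost pool remaining) = $880.55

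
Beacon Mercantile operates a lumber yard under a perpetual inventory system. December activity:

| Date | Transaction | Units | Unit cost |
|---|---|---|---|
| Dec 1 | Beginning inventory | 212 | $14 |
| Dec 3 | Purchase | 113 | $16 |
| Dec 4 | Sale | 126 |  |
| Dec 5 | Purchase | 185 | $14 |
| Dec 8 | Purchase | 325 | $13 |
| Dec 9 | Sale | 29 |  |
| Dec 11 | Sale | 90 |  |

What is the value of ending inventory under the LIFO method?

Ending inventory = $8,054

Dec 4, 126 sold [LIFO — newest first]: 113 @ $16 + 13 @ $14 = $1,990
Dec 9, 29 sold [LIFO — newest first]: 29 @ $13 = $377
Dec 11, 90 sold [LIFO — newest first]: 90 @ $13 = $1,170
Total COGS = $1,990 + $377 + $1,170 = $3,537
Ending inventory: 199 @ $14 + 185 @ $14 + 206 @ $13 = $8,054
Check: goods available $11,591 = COGS $3,537 + ending $8,054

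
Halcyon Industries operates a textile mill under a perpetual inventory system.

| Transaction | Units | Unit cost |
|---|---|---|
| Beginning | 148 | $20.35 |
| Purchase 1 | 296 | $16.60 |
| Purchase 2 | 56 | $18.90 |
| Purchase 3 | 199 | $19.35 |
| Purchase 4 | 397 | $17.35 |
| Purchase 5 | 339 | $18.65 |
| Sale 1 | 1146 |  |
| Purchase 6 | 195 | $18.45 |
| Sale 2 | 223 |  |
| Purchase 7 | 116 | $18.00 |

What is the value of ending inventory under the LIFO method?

Ending inventory = $6,975.60

Sale 1 (1146) [LIFO — newest first]: 339 @ $18.65 + 397 @ $17.35 + 199 @ $19.35 + 56 @ $18.90 + 155 @ $16.60 = $20,692.35
Sale 2 (223) [LIFO — newest first]: 195 @ $18.45 + 28 @ $16.60 = $4,062.55
Total COGS = $20,692.35 + $4,062.55 = $24,754.90
Ending inventory: 148 @ $20.35 + 113 @ $16.60 + 116 @ $18.00 = $6,975.60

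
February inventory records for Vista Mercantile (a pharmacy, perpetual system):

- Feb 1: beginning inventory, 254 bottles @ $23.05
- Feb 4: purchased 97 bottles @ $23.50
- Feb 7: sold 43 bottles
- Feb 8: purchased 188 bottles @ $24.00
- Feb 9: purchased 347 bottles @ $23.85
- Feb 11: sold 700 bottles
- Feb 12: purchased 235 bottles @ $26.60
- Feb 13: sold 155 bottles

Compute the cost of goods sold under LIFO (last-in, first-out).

COGS = $21,749.00

Feb 7, 43 sold [LIFO — newest first]: 43 @ $23.50 = $1,010.50
Feb 11, 700 sold [LIFO — newest first]: 347 @ $23.85 + 188 @ $24.00 + 54 @ $23.50 + 111 @ $23.05 = $16,615.50
Feb 13, 155 sold [LIFO — newest first]: 155 @ $26.60 = $4,123.00
Total COGS = $1,010.50 + $16,615.50 + $4,123.00 = $21,749.00
Ending inventory: 143 @ $23.05 + 80 @ $26.60 = $5,424.15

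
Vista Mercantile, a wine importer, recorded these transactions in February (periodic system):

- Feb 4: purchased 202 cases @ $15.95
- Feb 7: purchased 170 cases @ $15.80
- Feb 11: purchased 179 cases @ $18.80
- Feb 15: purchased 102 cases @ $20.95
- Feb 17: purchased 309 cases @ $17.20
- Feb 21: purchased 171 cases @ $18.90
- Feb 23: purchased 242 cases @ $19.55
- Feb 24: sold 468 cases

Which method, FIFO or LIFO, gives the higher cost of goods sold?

LIFO

FIFO COGS: 202 @ $15.95 + 170 @ $15.80 + 96 @ $18.80 = $7,712.70
LIFO COGS: 242 @ $19.55 + 171 @ $18.90 + 55 @ $17.20 = $8,909.00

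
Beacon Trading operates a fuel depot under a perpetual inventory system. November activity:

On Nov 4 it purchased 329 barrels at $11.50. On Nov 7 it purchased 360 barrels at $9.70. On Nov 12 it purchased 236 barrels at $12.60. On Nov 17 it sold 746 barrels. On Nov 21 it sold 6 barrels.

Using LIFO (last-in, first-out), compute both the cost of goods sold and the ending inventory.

Nov 17, 746 sold [LIFO — newest first]: 236 @ $12.60 + 360 @ $9.70 + 150 @ $11.50 = $8,190.60
Nov 21, 6 sold [LIFO — newest first]: 6 @ $11.50 = $69.00
Total COGS = $8,190.60 + $69.00 = $8,259.60
Ending inventory: 173 @ $11.50 = $1,989.50

COGS = $8,259.60; ending inventory = $1,989.50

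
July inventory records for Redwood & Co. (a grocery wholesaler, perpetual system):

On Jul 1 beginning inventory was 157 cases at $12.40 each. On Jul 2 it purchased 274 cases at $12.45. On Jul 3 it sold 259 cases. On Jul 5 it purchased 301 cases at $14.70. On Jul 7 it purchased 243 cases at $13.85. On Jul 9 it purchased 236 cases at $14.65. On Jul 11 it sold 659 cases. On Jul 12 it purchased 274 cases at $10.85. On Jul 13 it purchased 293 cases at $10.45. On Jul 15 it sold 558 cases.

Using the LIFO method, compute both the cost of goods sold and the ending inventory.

Jul 3, 259 sold [LIFO — newest first]: 259 @ $12.45 = $3,224.55
Jul 11, 659 sold [LIFO — newest first]: 236 @ $14.65 + 243 @ $13.85 + 180 @ $14.70 = $9,468.95
Jul 15, 558 sold [LIFO — newest first]: 293 @ $10.45 + 265 @ $10.85 = $5,937.10
Total COGS = $3,224.55 + $9,468.95 + $5,937.10 = $18,630.60
Ending inventory: 157 @ $12.40 + 15 @ $12.45 + 121 @ $14.70 + 9 @ $10.85 = $4,009.90

COGS = $18,630.60; ending inventory = $4,009.90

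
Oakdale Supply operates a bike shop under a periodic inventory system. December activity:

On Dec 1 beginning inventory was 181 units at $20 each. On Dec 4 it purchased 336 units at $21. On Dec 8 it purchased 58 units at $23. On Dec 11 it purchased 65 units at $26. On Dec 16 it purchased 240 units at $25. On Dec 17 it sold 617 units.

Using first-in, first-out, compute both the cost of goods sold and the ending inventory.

Dec 17, 617 sold [FIFO — oldest first]: 181 @ $20 + 336 @ $21 + 58 @ $23 + 42 @ $26 = $13,102
Ending inventory: 23 @ $26 + 240 @ $25 = $6,598
Check: goods available $19,700 = COGS $13,102 + ending $6,598

COGS = $13,102; ending inventory = $6,598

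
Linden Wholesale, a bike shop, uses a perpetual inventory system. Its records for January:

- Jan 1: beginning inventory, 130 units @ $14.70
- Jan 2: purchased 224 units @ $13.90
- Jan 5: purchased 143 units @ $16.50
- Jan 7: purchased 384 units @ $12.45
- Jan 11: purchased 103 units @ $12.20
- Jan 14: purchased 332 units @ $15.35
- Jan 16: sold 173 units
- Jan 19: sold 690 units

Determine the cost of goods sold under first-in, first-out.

Jan 16, 173 sold [FIFO — oldest first]: 130 @ $14.70 + 43 @ $13.90 = $2,508.70
Jan 19, 690 sold [FIFO — oldest first]: 181 @ $13.90 + 143 @ $16.50 + 366 @ $12.45 = $9,432.10
Total COGS = $2,508.70 + $9,432.10 = $11,940.80
Ending inventory: 18 @ $12.45 + 103 @ $12.20 + 332 @ $15.35 = $6,576.90
Check: goods available $18,517.70 = COGS $11,940.80 + ending $6,576.90

COGS = $11,940.80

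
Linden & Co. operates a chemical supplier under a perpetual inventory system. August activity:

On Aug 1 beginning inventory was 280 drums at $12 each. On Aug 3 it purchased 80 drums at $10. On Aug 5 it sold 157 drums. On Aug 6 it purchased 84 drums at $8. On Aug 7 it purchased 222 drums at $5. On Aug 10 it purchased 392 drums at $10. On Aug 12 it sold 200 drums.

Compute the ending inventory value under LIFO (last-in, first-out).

Ending inventory = $6,138

Aug 5, 157 sold [LIFO — newest first]: 80 @ $10 + 77 @ $12 = $1,724
Aug 12, 200 sold [LIFO — newest first]: 200 @ $10 = $2,000
Total COGS = $1,724 + $2,000 = $3,724
Ending inventory: 203 @ $12 + 84 @ $8 + 222 @ $5 + 192 @ $10 = $6,138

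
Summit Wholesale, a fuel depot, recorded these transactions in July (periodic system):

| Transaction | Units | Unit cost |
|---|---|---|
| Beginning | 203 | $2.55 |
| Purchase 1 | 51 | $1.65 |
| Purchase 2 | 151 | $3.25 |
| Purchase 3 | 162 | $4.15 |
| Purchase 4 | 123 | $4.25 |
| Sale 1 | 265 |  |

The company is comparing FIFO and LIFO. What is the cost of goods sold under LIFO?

COGS = $1,112.05

FIFO COGS: 203 @ $2.55 + 51 @ $1.65 + 11 @ $3.25 = $637.55
LIFO COGS: 123 @ $4.25 + 142 @ $4.15 = $1,112.05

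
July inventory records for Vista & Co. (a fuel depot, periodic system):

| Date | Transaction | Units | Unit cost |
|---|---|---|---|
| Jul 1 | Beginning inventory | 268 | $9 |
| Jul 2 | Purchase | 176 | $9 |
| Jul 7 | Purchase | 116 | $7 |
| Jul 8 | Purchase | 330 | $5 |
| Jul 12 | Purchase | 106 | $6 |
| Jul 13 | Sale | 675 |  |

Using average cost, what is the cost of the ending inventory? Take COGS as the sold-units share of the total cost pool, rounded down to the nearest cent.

Jul 13, sell 675: 675/996 × $7,094.00 → $4,807.68
Ending inventory (cost pool remaining) = $2,286.32
Check: goods available $7,094.00 = COGS $4,807.68 + ending $2,286.32

Ending inventory = $2,286.32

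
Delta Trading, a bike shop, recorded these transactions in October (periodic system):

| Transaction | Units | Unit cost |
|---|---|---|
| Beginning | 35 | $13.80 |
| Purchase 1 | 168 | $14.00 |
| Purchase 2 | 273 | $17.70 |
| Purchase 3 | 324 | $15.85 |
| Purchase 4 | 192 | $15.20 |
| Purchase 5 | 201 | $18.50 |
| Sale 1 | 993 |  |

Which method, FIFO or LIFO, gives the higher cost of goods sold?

LIFO

FIFO COGS: 35 @ $13.80 + 168 @ $14.00 + 273 @ $17.70 + 324 @ $15.85 + 192 @ $15.20 + 1 @ $18.50 = $15,739.40
LIFO COGS: 201 @ $18.50 + 192 @ $15.20 + 324 @ $15.85 + 273 @ $17.70 + 3 @ $14.00 = $16,646.40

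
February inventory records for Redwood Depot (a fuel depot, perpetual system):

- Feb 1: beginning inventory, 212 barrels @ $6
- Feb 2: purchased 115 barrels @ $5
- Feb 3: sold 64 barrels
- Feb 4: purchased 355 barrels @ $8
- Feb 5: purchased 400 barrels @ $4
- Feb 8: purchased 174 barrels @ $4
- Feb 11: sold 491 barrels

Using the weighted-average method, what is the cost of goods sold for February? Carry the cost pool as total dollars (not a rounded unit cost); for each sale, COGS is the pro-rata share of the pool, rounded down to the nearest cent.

COGS = $3,088.97

After Feb 1: 212 on hand, pool $1,272.00 (≈ $6.0000 each)
After Feb 2: 327 on hand, pool $1,847.00 (≈ $5.6483 each)
Feb 3, sell 64: 64/327 × $1,847.00 → $361.49
After Feb 4: 618 on hand, pool $4,325.51 (≈ $6.9992 each)
After Feb 5: 1018 on hand, pool $5,925.51 (≈ $5.8207 each)
After Feb 8: 1192 on hand, pool $6,621.51 (≈ $5.5550 each)
Feb 11, sell 491: 491/1192 × $6,621.51 → $2,727.48
Total COGS = $361.49 + $2,727.48 = $3,088.97
Ending inventory (cost pool remaining) = $3,894.03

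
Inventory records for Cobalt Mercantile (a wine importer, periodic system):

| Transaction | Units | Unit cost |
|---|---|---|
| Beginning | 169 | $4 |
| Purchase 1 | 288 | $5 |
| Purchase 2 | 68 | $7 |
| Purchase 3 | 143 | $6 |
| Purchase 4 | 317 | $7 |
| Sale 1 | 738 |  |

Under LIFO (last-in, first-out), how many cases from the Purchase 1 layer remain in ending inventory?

78

Sale 1 (738) [LIFO — newest first]: 317 @ $7 + 143 @ $6 + 68 @ $7 + 210 @ $5 = $4,603
Ending inventory: 169 @ $4 + 78 @ $5 = $1,066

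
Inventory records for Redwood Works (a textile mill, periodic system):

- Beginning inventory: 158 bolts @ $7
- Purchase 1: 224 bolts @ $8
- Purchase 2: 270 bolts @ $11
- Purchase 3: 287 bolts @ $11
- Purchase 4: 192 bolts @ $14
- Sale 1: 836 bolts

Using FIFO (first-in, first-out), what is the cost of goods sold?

Sale 1 (836) [FIFO — oldest first]: 158 @ $7 + 224 @ $8 + 270 @ $11 + 184 @ $11 = $7,892
Ending inventory: 103 @ $11 + 192 @ $14 = $3,821

COGS = $7,892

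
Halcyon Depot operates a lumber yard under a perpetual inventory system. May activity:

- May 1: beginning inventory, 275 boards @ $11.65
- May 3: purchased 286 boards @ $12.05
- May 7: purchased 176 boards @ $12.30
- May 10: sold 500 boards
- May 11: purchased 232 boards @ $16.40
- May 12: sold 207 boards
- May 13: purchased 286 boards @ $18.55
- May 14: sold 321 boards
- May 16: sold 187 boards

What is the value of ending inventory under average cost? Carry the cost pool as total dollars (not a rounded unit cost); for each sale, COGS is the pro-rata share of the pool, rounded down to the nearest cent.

Ending inventory = $657.99

After May 1: 275 on hand, pool $3,203.75 (≈ $11.6500 each)
After May 3: 561 on hand, pool $6,650.05 (≈ $11.8539 each)
After May 7: 737 on hand, pool $8,814.85 (≈ $11.9604 each)
May 10, sell 500: 500/737 × $8,814.85 → $5,980.22
After May 11: 469 on hand, pool $6,639.43 (≈ $14.1566 each)
May 12, sell 207: 207/469 × $6,639.43 → $2,930.40
After May 13: 548 on hand, pool $9,014.33 (≈ $16.4495 each)
May 14, sell 321: 321/548 × $9,014.33 → $5,280.29
May 16, sell 187: 187/227 × $3,734.04 → $3,076.05
Total COGS = $5,980.22 + $2,930.40 + $5,280.29 + $3,076.05 = $17,266.96
Ending inventory (cost pool remaining) = $657.99
Check: goods available $17,924.95 = COGS $17,266.96 + ending $657.99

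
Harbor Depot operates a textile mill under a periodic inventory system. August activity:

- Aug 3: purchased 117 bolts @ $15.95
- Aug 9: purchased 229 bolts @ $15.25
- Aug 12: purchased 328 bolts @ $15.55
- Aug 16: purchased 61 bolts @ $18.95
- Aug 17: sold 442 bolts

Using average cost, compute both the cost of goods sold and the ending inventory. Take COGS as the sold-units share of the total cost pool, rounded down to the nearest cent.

COGS = $6,984.65; ending inventory = $4,630.10

Aug 17, sell 442: 442/735 × $11,614.75 → $6,984.65
Ending inventory (cost pool remaining) = $4,630.10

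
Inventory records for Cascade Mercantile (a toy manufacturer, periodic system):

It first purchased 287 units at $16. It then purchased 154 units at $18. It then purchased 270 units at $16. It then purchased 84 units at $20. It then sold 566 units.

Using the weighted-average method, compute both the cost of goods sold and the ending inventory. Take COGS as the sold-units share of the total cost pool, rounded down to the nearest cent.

COGS = $9,514.49; ending inventory = $3,849.51

Sale 1, sell 566: 566/795 × $13,364.00 → $9,514.49
Ending inventory (cost pool remaining) = $3,849.51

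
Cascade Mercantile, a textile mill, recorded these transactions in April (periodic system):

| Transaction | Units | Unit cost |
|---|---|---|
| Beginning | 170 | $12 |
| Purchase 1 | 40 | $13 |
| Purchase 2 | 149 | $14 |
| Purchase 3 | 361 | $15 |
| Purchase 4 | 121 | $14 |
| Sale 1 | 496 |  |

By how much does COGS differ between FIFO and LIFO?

FIFO COGS: 170 @ $12 + 40 @ $13 + 149 @ $14 + 137 @ $15 = $6,701
LIFO COGS: 121 @ $14 + 361 @ $15 + 14 @ $14 = $7,305
Difference = |$6,701 − $7,305| = $604

$604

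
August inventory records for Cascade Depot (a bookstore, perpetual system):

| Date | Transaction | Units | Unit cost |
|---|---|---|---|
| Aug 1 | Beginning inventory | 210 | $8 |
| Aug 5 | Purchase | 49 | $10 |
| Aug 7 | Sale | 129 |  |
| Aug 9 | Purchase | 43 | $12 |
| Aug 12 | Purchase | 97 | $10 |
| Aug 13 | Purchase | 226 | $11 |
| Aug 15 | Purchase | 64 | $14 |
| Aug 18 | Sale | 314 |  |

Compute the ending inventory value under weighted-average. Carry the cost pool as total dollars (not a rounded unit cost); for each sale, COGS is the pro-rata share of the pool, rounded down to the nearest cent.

Ending inventory = $2,616.91

After Aug 1: 210 on hand, pool $1,680.00 (≈ $8.0000 each)
After Aug 5: 259 on hand, pool $2,170.00 (≈ $8.3784 each)
Aug 7, sell 129: 129/259 × $2,170.00 → $1,080.81
After Aug 9: 173 on hand, pool $1,605.19 (≈ $9.2786 each)
After Aug 12: 270 on hand, pool $2,575.19 (≈ $9.5377 each)
After Aug 13: 496 on hand, pool $5,061.19 (≈ $10.2040 each)
After Aug 15: 560 on hand, pool $5,957.19 (≈ $10.6378 each)
Aug 18, sell 314: 314/560 × $5,957.19 → $3,340.28
Total COGS = $1,080.81 + $3,340.28 = $4,421.09
Ending inventory (cost pool remaining) = $2,616.91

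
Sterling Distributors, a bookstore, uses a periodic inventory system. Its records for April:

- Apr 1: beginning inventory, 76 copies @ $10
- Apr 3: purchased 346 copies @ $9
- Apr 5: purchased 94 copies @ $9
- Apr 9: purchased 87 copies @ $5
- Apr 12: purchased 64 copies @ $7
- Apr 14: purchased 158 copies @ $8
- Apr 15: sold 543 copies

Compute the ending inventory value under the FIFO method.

Ending inventory = $2,012

Apr 15, 543 sold [FIFO — oldest first]: 76 @ $10 + 346 @ $9 + 94 @ $9 + 27 @ $5 = $4,855
Ending inventory: 60 @ $5 + 64 @ $7 + 158 @ $8 = $2,012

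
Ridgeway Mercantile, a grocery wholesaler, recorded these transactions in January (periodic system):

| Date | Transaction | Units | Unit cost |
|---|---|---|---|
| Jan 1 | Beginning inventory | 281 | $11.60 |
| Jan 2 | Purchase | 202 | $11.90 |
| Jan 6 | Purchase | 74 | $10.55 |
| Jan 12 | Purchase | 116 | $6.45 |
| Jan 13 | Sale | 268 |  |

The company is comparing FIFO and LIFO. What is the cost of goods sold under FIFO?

COGS = $3,108.80

FIFO COGS: 268 @ $11.60 = $3,108.80
LIFO COGS: 116 @ $6.45 + 74 @ $10.55 + 78 @ $11.90 = $2,457.10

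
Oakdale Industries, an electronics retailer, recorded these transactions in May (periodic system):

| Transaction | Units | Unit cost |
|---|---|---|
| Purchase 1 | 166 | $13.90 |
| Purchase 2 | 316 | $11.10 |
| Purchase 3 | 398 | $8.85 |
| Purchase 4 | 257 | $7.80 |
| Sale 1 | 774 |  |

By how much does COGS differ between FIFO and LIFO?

$1,551.40

FIFO COGS: 166 @ $13.90 + 316 @ $11.10 + 292 @ $8.85 = $8,399.20
LIFO COGS: 257 @ $7.80 + 398 @ $8.85 + 119 @ $11.10 = $6,847.80
Difference = |$8,399.20 − $6,847.80| = $1,551.40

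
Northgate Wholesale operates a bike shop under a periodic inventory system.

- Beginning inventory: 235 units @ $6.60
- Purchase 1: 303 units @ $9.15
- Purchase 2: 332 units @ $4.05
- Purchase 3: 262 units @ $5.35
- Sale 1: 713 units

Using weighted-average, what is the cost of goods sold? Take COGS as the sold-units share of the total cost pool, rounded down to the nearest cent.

Sale 1, sell 713: 713/1132 × $7,069.75 → $4,452.94
Ending inventory (cost pool remaining) = $2,616.81
Check: goods available $7,069.75 = COGS $4,452.94 + ending $2,616.81

COGS = $4,452.94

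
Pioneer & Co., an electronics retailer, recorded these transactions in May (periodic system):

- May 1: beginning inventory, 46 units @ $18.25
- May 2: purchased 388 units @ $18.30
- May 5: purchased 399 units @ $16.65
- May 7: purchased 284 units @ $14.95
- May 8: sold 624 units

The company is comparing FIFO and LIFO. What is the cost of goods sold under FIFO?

FIFO COGS: 46 @ $18.25 + 388 @ $18.30 + 190 @ $16.65 = $11,103.40
LIFO COGS: 284 @ $14.95 + 340 @ $16.65 = $9,906.80

COGS = $11,103.40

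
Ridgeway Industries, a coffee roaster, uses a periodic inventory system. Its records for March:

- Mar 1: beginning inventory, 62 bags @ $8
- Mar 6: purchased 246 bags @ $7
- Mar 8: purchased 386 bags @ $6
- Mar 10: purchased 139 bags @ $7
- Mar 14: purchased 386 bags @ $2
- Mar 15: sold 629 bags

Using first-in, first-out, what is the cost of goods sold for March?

Mar 15, 629 sold [FIFO — oldest first]: 62 @ $8 + 246 @ $7 + 321 @ $6 = $4,144
Ending inventory: 65 @ $6 + 139 @ $7 + 386 @ $2 = $2,135

COGS = $4,144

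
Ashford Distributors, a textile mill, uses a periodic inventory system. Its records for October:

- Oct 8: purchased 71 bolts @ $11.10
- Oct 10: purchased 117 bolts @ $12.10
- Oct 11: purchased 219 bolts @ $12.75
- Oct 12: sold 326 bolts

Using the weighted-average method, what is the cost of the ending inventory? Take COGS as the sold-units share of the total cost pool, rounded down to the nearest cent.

Oct 12, sell 326: 326/407 × $4,996.05 → $4,001.75
Ending inventory (cost pool remaining) = $994.30

Ending inventory = $994.30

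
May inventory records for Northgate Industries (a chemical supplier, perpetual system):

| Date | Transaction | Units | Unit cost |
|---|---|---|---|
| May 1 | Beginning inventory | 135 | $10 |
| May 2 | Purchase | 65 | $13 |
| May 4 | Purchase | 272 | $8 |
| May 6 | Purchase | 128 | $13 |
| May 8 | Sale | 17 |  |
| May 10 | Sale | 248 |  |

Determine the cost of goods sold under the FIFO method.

May 8, 17 sold [FIFO — oldest first]: 17 @ $10 = $170
May 10, 248 sold [FIFO — oldest first]: 118 @ $10 + 65 @ $13 + 65 @ $8 = $2,545
Total COGS = $170 + $2,545 = $2,715
Ending inventory: 207 @ $8 + 128 @ $13 = $3,320

COGS = $2,715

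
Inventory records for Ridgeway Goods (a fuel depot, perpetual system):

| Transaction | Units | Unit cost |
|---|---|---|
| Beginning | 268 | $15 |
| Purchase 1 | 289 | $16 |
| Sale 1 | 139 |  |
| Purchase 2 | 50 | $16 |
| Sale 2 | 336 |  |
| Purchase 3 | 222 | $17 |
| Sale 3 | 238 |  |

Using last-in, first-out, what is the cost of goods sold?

COGS = $11,478

Sale 1 (139) [LIFO — newest first]: 139 @ $16 = $2,224
Sale 2 (336) [LIFO — newest first]: 50 @ $16 + 150 @ $16 + 136 @ $15 = $5,240
Sale 3 (238) [LIFO — newest first]: 222 @ $17 + 16 @ $15 = $4,014
Total COGS = $2,224 + $5,240 + $4,014 = $11,478
Ending inventory: 116 @ $15 = $1,740
Check: goods available $13,218 = COGS $11,478 + ending $1,740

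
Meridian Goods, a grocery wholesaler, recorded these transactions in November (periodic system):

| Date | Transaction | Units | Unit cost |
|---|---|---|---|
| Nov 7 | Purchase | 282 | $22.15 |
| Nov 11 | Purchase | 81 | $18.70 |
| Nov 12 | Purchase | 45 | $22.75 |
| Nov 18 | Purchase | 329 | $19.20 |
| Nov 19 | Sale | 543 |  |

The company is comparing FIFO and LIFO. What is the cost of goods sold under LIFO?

COGS = $10,804.45

FIFO COGS: 282 @ $22.15 + 81 @ $18.70 + 45 @ $22.75 + 135 @ $19.20 = $11,376.75
LIFO COGS: 329 @ $19.20 + 45 @ $22.75 + 81 @ $18.70 + 88 @ $22.15 = $10,804.45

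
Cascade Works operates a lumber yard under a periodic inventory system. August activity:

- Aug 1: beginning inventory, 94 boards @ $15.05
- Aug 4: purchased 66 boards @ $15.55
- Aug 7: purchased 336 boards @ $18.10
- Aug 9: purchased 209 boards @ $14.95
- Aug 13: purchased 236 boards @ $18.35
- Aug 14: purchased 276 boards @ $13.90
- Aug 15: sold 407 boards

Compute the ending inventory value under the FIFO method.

Ending inventory = $12,902.45

Aug 15, 407 sold [FIFO — oldest first]: 94 @ $15.05 + 66 @ $15.55 + 247 @ $18.10 = $6,911.70
Ending inventory: 89 @ $18.10 + 209 @ $14.95 + 236 @ $18.35 + 276 @ $13.90 = $12,902.45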